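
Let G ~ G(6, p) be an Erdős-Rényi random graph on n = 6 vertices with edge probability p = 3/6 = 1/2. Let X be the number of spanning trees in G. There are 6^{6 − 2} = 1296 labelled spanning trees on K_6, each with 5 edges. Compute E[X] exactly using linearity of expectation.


K_6 has 6^{6 − 2} = 1296 labelled spanning trees.
For each such spanning tree H, let X_H = 1 if all 5 edges of H are present in G. Then P[X_H = 1] = p^{5} = (1/2)^{5} = 1/32.
By linearity: E[X] = Σ_H E[X_H] = 1296 · p^{5} = 1296 · 1/32 = 81/2.
Numerically: E[X] ≈ 40.5.

E[X] = 1296 · (1/2)^{5} = 81/2 ≈ 40.5.


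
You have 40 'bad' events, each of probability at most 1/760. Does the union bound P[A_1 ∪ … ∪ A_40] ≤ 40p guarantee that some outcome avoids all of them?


Union bound: P[∪_{i=1}^{40} A_i] ≤ Σ_i P[A_i] ≤ 40·p = 40·(1/760) = 1/19.
Numerically: 1/19 ≈ 0.053.
Is 1/19 < 1? YES.
Since P[∪ A_i] ≤ 1/19 < 1, the complement has P[∩ A_i^c] ≥ 1 − 1/19 = 18/19 > 0, so some outcome avoids every A_i.

40·p = 1/19 ≈ 0.053; existence CERTIFIED by the union bound.


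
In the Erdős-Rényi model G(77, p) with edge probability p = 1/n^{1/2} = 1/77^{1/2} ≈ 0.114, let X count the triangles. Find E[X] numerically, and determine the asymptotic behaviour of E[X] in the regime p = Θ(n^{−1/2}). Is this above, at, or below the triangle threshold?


Number of potential triangles: C(77, 3) = 73150.
Each occurs with probability p³ ≈ (0.114)³ ≈ 1.48001e-03.
By linearity: E[X] = C(77, 3)·p³ ≈ 73150 · 1.48001e-03 ≈ 108.263.
Since α = 1/2 < 1, p = c/n^{1/2} ≫ 1/n is above the triangle threshold p ~ 1/n. Asymptotically E[X] ~ (c³/6)·n^{3(1−α)} = (1³/6)·n^{1.5} → ∞; triangles are abundant w.h.p.

E[X] ≈ 108.263; in regime p = Θ(1/n^{1/2}) E[X] diverges (above the triangle threshold p ~ 1/n).


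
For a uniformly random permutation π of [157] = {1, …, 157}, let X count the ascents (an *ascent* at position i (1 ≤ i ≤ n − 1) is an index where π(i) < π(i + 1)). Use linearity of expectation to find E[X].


Write X = Σ X_I over i = 1, …, 156, with X_I the indicator of one ascent.
There are 156 indicators.
For each fixed i, the pair (π(i), π(i+1)) is a uniformly random ordered pair of distinct values from {1, …, 157}; by symmetry P[π(i) < π(i+1)] = 1/2.
By linearity: E[X] = 156 · (1/2) = (157 − 1) · (1/2) = 78 ≈ 78.0000.

E[X] = 78 = 78.0000.


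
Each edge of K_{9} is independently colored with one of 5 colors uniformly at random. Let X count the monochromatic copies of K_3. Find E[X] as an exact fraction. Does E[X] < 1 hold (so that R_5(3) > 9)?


E[X] = C(9, 3) · 5^{1 − 3} = 84 · 5^{−2} = 84/25.
As a reduced fraction: E[X] = 84/25 ≈ 3.3600.
Is E[X] < 1? NO.
Since E[X] ≥ 1, the first-moment bound is inconclusive at n = 9; it does NOT by itself certify R_5(3) > 9.

E[X] = 84/25 ≈ 3.3600; E[X] ≥ 1; first-moment method inconclusive here.


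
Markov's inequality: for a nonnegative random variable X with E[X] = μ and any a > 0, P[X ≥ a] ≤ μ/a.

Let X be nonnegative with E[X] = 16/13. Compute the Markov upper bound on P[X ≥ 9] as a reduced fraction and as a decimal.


μ = E[X] = 16/13, a = 9.
Markov: P[X ≥ 9] ≤ μ/a = (16/13)/9 = 16/117.
Numerically: ≈ 0.1368.
(Since a = 9 > μ = 1.2308, the bound 16/117 is < 1 and informative.)

P[X ≥ 9] ≤ 16/117 ≈ 0.1368.


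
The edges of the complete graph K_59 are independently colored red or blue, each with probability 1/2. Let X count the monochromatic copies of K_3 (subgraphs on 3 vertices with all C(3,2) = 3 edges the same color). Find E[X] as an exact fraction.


Let X = Σ_S X_S over the C(59, 3) = 32509 subsets S of size 3, where X_S = 1 if the K_3 on S is monochromatic.
For a fixed S, the K_3 on S has C(3, 2) = 3 edges. P[all 3 edges red] = (1/2)^3, and likewise for blue, so P[monochromatic] = 2·(1/2)^3 = 2^{1 − 3} = 1/4.
By linearity: E[X] = C(59, 3) · 2^{1 − 3} = 32509 · 1/4 = 32509/4.
Numerically: E[X] ≈ 8127.250000.

E[X] = C(59,3)·2^(1−C(3,2)) = 32509/4 ≈ 8127.250000.


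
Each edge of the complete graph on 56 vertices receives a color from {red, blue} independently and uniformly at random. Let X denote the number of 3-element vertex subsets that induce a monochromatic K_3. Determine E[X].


Let X = Σ_S X_S over the C(56, 3) = 27720 subsets S of size 3, where X_S = 1 if the K_3 on S is monochromatic.
For a fixed S, the K_3 on S has C(3, 2) = 3 edges. P[all 3 edges red] = (1/2)^3, and likewise for blue, so P[monochromatic] = 2·(1/2)^3 = 2^{1 − 3} = 1/4.
By linearity: E[X] = C(56, 3) · 2^{1 − 3} = 27720 · 1/4 = 6930.
Numerically: E[X] ≈ 6930.0000.

E[X] = C(56,3)·2^(1−C(3,2)) = 6930 ≈ 6930.0000.


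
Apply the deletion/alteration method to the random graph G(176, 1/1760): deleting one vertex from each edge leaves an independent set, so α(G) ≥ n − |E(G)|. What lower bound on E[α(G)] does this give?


E[|E(G)|] = C(176, 2)·p = 15400 · (1/1760) = 35/4.
E[α(G)] ≥ n − E[|E(G)|] = 176 − 35/4 = 669/4.
Numerically: ≈ 167.2500.
(This is only a lower bound; the true E[α(G)] may be larger.)

E[α(G)] ≥ 669/4 ≈ 167.2500.


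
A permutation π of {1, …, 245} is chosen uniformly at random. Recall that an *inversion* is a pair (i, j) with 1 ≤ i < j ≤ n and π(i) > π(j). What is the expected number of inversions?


Write X = Σ X_I over the C(245, 2) = 29890 pairs i < j, with X_I the indicator of one inversion.
There are 29890 indicators.
For each fixed pair i < j, the values π(i) and π(j) are two distinct elements of {1, …, 245} in uniformly random order; by symmetry P[π(i) > π(j)] = 1/2.
By linearity: E[X] = 29890 · (1/2) = C(245, 2) · (1/2) = 29890/2 = 14945 ≈ 14945.000.

E[X] = 14945 = 14945.000.


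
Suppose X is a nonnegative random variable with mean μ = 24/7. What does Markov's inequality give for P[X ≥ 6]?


μ = E[X] = 24/7, a = 6.
Markov: P[X ≥ 6] ≤ μ/a = (24/7)/6 = 4/7.
Numerically: ≈ 0.571429.
(Since a = 6 > μ = 3.428571, the bound 4/7 is < 1 and informative.)

P[X ≥ 6] ≤ 4/7 ≈ 0.571429.


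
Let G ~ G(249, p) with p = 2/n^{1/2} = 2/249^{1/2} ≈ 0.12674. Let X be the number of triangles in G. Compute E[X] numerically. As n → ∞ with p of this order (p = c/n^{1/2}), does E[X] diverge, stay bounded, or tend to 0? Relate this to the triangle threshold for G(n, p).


Number of potential triangles: C(249, 3) = 2542124.
Each occurs with probability p³ ≈ (0.12674)³ ≈ 2.0360618e-03.
By linearity: E[X] = C(249, 3)·p³ ≈ 2542124 · 2.0360618e-03 ≈ 5175.92169.
Since α = 1/2 < 1, p = c/n^{1/2} ≫ 1/n is above the triangle threshold p ~ 1/n. Asymptotically E[X] ~ (c³/6)·n^{3(1−α)} = (2³/6)·n^{1.5} → ∞; triangles are abundant w.h.p.

E[X] ≈ 5175.92169; in regime p = Θ(1/n^{1/2}) E[X] diverges (above the triangle threshold p ~ 1/n).


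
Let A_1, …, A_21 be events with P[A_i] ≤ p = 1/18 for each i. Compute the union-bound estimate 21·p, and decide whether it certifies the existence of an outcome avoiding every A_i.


Union bound: P[∪_{i=1}^{21} A_i] ≤ Σ_i P[A_i] ≤ 21·p = 21·(1/18) = 7/6.
Numerically: 7/6 ≈ 1.1666667.
Is 7/6 < 1? NO.
Since the bound 7/6 is ≥ 1, the union bound is uninformative here; it does NOT by itself certify existence.

21·p = 7/6 ≈ 1.1666667; existence NOT certified by the union bound.


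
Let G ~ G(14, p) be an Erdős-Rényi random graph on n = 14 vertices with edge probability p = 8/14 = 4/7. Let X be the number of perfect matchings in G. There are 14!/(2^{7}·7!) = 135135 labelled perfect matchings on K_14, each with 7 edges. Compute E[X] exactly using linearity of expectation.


K_14 has 14!/(2^{7}·7!) = 135135 labelled perfect matchings.
For each such perfect matching H, let X_H = 1 if all 7 edges of H are present in G. Then P[X_H = 1] = p^{7} = (4/7)^{7} = 16384/823543.
By linearity of expectation: E[X] = Σ_H E[X_H] = 135135 · p^{7} = 135135 · 16384/823543 = 316293120/117649.
Numerically: E[X] ≈ 2.69e+03.

E[X] = 135135 · (4/7)^{7} = 316293120/117649 ≈ 2.69e+03.


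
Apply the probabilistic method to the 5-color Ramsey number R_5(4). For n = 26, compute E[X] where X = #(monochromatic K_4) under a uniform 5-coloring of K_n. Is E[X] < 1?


E[X] = C(26, 4) · 5^{1 − 6} = 14950 · 5^{−5} = 14950/3125.
As a reduced fraction: E[X] = 598/125 ≈ 4.784000.
Is E[X] < 1? NO.
Since E[X] ≥ 1, the first-moment bound is inconclusive at n = 26; it does NOT by itself certify R_5(4) > 26.

E[X] = 598/125 ≈ 4.784000; E[X] ≥ 1; first-moment method inconclusive here.


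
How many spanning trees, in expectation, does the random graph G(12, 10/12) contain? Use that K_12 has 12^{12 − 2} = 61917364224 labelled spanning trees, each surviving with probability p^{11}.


K_12 has 12^{12 − 2} = 61917364224 labelled spanning trees.
For each such spanning tree H, let X_H = 1 if all 11 edges of H are present in G. Then P[X_H = 1] = p^{11} = (5/6)^{11} = 48828125/362797056.
By linearity: E[X] = Σ_H E[X_H] = 61917364224 · p^{11} = 61917364224 · 48828125/362797056 = 25000000000/3.
Numerically: E[X] ≈ 8.333e+09.

E[X] = 61917364224 · (5/6)^{11} = 25000000000/3 ≈ 8.333e+09.


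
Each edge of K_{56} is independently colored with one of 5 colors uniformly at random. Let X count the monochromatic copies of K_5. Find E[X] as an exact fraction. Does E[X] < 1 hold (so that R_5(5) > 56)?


E[X] = C(56, 5) · 5^{1 − 10} = 3819816 · 5^{−9} = 3819816/1953125.
As a reduced fraction: E[X] = 3819816/1953125 ≈ 1.95575.
Is E[X] < 1? NO.
Since E[X] ≥ 1, the first-moment bound is inconclusive at n = 56; it does NOT by itself certify R_5(5) > 56.

E[X] = 3819816/1953125 ≈ 1.95575; E[X] ≥ 1; first-moment method inconclusive here.


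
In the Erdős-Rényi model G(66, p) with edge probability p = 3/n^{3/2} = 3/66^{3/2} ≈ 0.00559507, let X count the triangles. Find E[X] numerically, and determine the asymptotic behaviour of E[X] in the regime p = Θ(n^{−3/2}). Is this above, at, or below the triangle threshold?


Number of potential triangles: C(66, 3) = 45760.
Each occurs with probability p³ ≈ (0.00559507)³ ≈ 1.75152385e-07.
By linearity: E[X] = C(66, 3)·p³ ≈ 45760 · 1.75152385e-07 ≈ 0.008015.
Since α = 3/2 > 1, p = c/n^{3/2} = o(1/n) is below the triangle threshold p ~ 1/n. Asymptotically E[X] ~ (c³/6)·n^{3(1−α)} = (3³/6)·n^{-1.5} → 0, so by Markov's inequality G has no triangles w.h.p.

E[X] ≈ 0.008015; in regime p = Θ(1/n^{3/2}) E[X] tends to 0 (below the triangle threshold p ~ 1/n).


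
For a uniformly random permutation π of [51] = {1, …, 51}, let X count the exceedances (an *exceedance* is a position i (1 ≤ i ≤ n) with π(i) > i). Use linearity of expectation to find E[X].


Write X = Σ_{i=1}^{51} X_i, where X_i = 1_{π(i) > i}.
For each fixed i, π(i) is uniform over {1, …, 51} (marginal of a uniform permutation), so P[π(i) > i] = (n − i)/n. Summing: Σ_{i=1}^{51} (n − i)/n = (0 + 1 + … + 50)/51 = 51(51 − 1)/(2·51) = (51 − 1)/2.
Hence E[X] = Σ_{i=1}^{51} (51 − i)/51 = 25 ≈ 25.000.

E[X] = 25 = 25.000.


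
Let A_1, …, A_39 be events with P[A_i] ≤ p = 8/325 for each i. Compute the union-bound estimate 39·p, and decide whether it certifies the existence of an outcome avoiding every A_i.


Union bound: P[∪_{i=1}^{39} A_i] ≤ Σ_i P[A_i] ≤ 39·p = 39·(8/325) = 24/25.
Numerically: 24/25 ≈ 0.960000.
Is 24/25 < 1? YES.
Since P[∪ A_i] ≤ 24/25 < 1, the complement has P[∩ A_i^c] ≥ 1 − 24/25 = 1/25 > 0, so some outcome avoids every A_i.

39·p = 24/25 ≈ 0.960000; existence CERTIFIED by the union bound.


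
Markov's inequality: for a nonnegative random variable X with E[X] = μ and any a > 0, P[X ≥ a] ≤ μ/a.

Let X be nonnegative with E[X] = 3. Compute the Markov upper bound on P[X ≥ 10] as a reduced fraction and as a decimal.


μ = E[X] = 3, a = 10.
Markov: P[X ≥ 10] ≤ μ/a = (3)/10 = 3/10.
Numerically: ≈ 0.30000.
(Since a = 10 > μ = 3.00000, the bound 3/10 is < 1 and informative.)

P[X ≥ 10] ≤ 3/10 ≈ 0.30000.


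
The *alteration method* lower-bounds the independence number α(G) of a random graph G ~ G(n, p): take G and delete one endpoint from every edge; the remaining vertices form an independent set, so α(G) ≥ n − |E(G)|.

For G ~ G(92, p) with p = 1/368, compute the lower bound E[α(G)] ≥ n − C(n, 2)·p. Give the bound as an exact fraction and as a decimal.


E[|E(G)|] = C(92, 2)·p = 4186 · (1/368) = 91/8.
E[α(G)] ≥ n − E[|E(G)|] = 92 − 91/8 = 645/8.
Numerically: ≈ 80.6250.
(This is only a lower bound; the true E[α(G)] may be larger.)

E[α(G)] ≥ 645/8 ≈ 80.6250.


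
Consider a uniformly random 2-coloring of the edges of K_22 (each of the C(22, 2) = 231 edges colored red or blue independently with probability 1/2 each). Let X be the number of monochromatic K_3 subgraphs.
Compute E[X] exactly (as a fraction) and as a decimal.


Let X = Σ_S X_S over the C(22, 3) = 1540 subsets S of size 3, where X_S = 1 if the K_3 on S is monochromatic.
For a fixed S, the K_3 on S has C(3, 2) = 3 edges. P[all 3 edges red] = (1/2)^3, and likewise for blue, so P[monochromatic] = 2·(1/2)^3 = 2^{1 − 3} = 1/4.
By linearity of expectation: E[X] = C(22, 3) · 2^{1 − 3} = 1540 · 1/4 = 385.
Numerically: E[X] ≈ 385.0000.

E[X] = C(22,3)·2^(1−C(3,2)) = 385 ≈ 385.0000.


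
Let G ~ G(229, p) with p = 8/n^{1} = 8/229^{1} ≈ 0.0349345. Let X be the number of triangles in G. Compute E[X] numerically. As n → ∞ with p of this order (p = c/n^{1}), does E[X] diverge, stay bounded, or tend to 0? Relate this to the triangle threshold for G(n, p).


Number of potential triangles: C(229, 3) = 1975354.
Each occurs with probability p³ ≈ (0.0349345)³ ≈ 4.26347297e-05.
By linearity: E[X] = C(229, 3)·p³ ≈ 1975354 · 4.26347297e-05 ≈ 84.218684.
Here α = 1, so p = 8/n is exactly at the triangle threshold p ~ 1/n. Asymptotically E[X] → c³/6 = 8³/6 = 256/3 ≈ 85.333333, a bounded constant. In this regime the triangle count is asymptotically Poisson(c³/6).

E[X] ≈ 84.218684; in regime p = Θ(1/n^{1}) E[X] stays bounded (at the triangle threshold p ~ 1/n).


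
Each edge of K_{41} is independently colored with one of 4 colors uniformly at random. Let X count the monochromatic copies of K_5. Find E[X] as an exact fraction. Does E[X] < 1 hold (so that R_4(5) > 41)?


E[X] = C(41, 5) · 4^{1 − 10} = 749398 · 4^{−9} = 749398/262144.
As a reduced fraction: E[X] = 374699/131072 ≈ 2.8587265.
Is E[X] < 1? NO.
Since E[X] ≥ 1, the first-moment bound is inconclusive at n = 41; it does NOT by itself certify R_4(5) > 41.

E[X] = 374699/131072 ≈ 2.8587265; E[X] ≥ 1; first-moment method inconclusive here.


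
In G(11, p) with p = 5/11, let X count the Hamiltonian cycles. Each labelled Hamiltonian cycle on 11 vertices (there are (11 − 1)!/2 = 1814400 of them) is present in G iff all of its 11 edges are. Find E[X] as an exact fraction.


K_11 has (11 − 1)!/2 = 1814400 labelled Hamiltonian cycles.
For each such Hamiltonian cycle H, let X_H = 1 if all 11 edges of H are present in G. Then P[X_H = 1] = p^{11} = (5/11)^{11} = 48828125/285311670611.
By linearity: E[X] = Σ_H E[X_H] = 1814400 · p^{11} = 1814400 · 48828125/285311670611 = 88593750000000/285311670611.
Numerically: E[X] ≈ 311.

E[X] = 1814400 · (5/11)^{11} = 88593750000000/285311670611 ≈ 311.


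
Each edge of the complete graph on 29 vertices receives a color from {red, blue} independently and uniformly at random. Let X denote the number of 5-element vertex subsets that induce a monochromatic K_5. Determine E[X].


Let X = Σ_S X_S over the C(29, 5) = 118755 subsets S of size 5, where X_S = 1 if the K_5 on S is monochromatic.
For a fixed S, the K_5 on S has C(5, 2) = 10 edges. P[all 10 edges red] = (1/2)^10, and likewise for blue, so P[monochromatic] = 2·(1/2)^10 = 2^{1 − 10} = 1/512.
By linearity of expectation: E[X] = C(29, 5) · 2^{1 − 10} = 118755 · 1/512 = 118755/512.
Numerically: E[X] ≈ 231.94336.

E[X] = C(29,5)·2^(1−C(5,2)) = 118755/512 ≈ 231.94336.


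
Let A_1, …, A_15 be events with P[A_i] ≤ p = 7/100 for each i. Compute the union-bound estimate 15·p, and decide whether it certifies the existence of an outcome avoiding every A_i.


Union bound: P[∪_{i=1}^{15} A_i] ≤ Σ_i P[A_i] ≤ 15·p = 15·(7/100) = 21/20.
Numerically: 21/20 ≈ 1.0500.
Is 21/20 < 1? NO.
Since the bound 21/20 is ≥ 1, the union bound is uninformative here; it does NOT by itself certify existence.

15·p = 21/20 ≈ 1.0500; existence NOT certified by the union bound.


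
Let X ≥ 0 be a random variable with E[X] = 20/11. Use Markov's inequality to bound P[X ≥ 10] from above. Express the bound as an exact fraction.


μ = E[X] = 20/11, a = 10.
Markov: P[X ≥ 10] ≤ μ/a = (20/11)/10 = 2/11.
Numerically: ≈ 0.182.
(Since a = 10 > μ = 1.818, the bound 2/11 is < 1 and informative.)

P[X ≥ 10] ≤ 2/11 ≈ 0.182.


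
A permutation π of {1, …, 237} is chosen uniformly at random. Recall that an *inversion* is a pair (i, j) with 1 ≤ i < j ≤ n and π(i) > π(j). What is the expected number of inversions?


Write X = Σ X_I over the C(237, 2) = 27966 pairs i < j, with X_I the indicator of one inversion.
There are 27966 indicators.
For each fixed pair i < j, the values π(i) and π(j) are two distinct elements of {1, …, 237} in uniformly random order; by symmetry P[π(i) > π(j)] = 1/2.
By linearity: E[X] = 27966 · (1/2) = C(237, 2) · (1/2) = 27966/2 = 13983 ≈ 13983.0000.

E[X] = 13983 = 13983.0000.


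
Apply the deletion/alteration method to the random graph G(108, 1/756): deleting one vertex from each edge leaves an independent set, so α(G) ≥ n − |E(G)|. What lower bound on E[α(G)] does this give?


E[|E(G)|] = C(108, 2)·p = 5778 · (1/756) = 107/14.
E[α(G)] ≥ n − E[|E(G)|] = 108 − 107/14 = 1405/14.
Numerically: ≈ 100.3571.
(This is only a lower bound; the true E[α(G)] may be larger.)

E[α(G)] ≥ 1405/14 ≈ 100.3571.


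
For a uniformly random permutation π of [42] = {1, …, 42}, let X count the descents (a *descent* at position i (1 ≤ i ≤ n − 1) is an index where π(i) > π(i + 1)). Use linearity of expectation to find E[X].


Write X = Σ X_I over i = 1, …, 41, with X_I the indicator of one descent.
There are 41 indicators.
For each fixed i, the pair (π(i), π(i+1)) is a uniformly random ordered pair of distinct values from {1, …, 42}; by symmetry P[π(i) > π(i+1)] = 1/2.
By linearity: E[X] = 41 · (1/2) = (42 − 1) · (1/2) = 41/2 ≈ 20.50000.

E[X] = 41/2 = 20.50000.


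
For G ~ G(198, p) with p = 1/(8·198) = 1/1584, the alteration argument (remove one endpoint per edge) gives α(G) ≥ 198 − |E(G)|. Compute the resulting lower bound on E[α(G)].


E[|E(G)|] = C(198, 2)·p = 19503 · (1/1584) = 197/16.
E[α(G)] ≥ n − E[|E(G)|] = 198 − 197/16 = 2971/16.
Numerically: ≈ 185.6875.
(This is only a lower bound; the true E[α(G)] may be larger.)

E[α(G)] ≥ 2971/16 ≈ 185.6875.


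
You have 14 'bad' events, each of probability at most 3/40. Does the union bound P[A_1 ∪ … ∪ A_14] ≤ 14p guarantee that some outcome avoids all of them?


Union bound: P[∪_{i=1}^{14} A_i] ≤ Σ_i P[A_i] ≤ 14·p = 14·(3/40) = 21/20.
Numerically: 21/20 ≈ 1.05000.
Is 21/20 < 1? NO.
Since the bound 21/20 is ≥ 1, the union bound is uninformative here; it does NOT by itself certify existence.

14·p = 21/20 ≈ 1.05000; existence NOT certified by the union bound.


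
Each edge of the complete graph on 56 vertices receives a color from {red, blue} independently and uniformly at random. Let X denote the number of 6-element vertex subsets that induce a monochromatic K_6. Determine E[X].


Let X = Σ_S X_S over the C(56, 6) = 32468436 subsets S of size 6, where X_S = 1 if the K_6 on S is monochromatic.
For a fixed S, the K_6 on S has C(6, 2) = 15 edges. P[all 15 edges red] = (1/2)^15, and likewise for blue, so P[monochromatic] = 2·(1/2)^15 = 2^{1 − 15} = 1/16384.
By linearity: E[X] = C(56, 6) · 2^{1 − 15} = 32468436 · 1/16384 = 8117109/4096.
Numerically: E[X] ≈ 1981.716064.

E[X] = C(56,6)·2^(1−C(6,2)) = 8117109/4096 ≈ 1981.716064.


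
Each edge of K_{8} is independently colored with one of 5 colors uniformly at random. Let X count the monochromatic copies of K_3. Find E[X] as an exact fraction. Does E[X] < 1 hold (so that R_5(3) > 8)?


E[X] = C(8, 3) · 5^{1 − 3} = 56 · 5^{−2} = 56/25.
As a reduced fraction: E[X] = 56/25 ≈ 2.2400000.
Is E[X] < 1? NO.
Since E[X] ≥ 1, the first-moment bound is inconclusive at n = 8; it does NOT by itself certify R_5(3) > 8.

E[X] = 56/25 ≈ 2.2400000; E[X] ≥ 1; first-moment method inconclusive here.


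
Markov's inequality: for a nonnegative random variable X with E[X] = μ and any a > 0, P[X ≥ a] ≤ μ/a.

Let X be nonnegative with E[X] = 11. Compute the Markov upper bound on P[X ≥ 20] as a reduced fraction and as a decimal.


μ = E[X] = 11, a = 20.
Markov: P[X ≥ 20] ≤ μ/a = (11)/20 = 11/20.
Numerically: ≈ 0.5500.
(Since a = 20 > μ = 11.0000, the bound 11/20 is < 1 and informative.)

P[X ≥ 20] ≤ 11/20 ≈ 0.5500.


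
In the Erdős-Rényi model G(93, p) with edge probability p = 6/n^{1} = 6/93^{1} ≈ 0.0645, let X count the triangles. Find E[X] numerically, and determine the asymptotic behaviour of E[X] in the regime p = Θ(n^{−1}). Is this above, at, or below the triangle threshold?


Number of potential triangles: C(93, 3) = 129766.
Each occurs with probability p³ ≈ (0.0645)³ ≈ 2.68537e-04.
By linearity: E[X] = C(93, 3)·p³ ≈ 129766 · 2.68537e-04 ≈ 34.847.
Here α = 1, so p = 6/n is exactly at the triangle threshold p ~ 1/n. Asymptotically E[X] → c³/6 = 6³/6 = 36 ≈ 36.000, a bounded constant. In this regime the triangle count is asymptotically Poisson(c³/6).

E[X] ≈ 34.847; in regime p = Θ(1/n^{1}) E[X] stays bounded (at the triangle threshold p ~ 1/n).


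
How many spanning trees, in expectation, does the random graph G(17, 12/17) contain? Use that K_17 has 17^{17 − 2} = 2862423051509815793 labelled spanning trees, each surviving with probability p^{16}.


K_17 has 17^{17 − 2} = 2862423051509815793 labelled spanning trees.
For each such spanning tree H, let X_H = 1 if all 16 edges of H are present in G. Then P[X_H = 1] = p^{16} = (12/17)^{16} = 184884258895036416/48661191875666868481.
By linearity of expectation: E[X] = Σ_H E[X_H] = 2862423051509815793 · p^{16} = 2862423051509815793 · 184884258895036416/48661191875666868481 = 184884258895036416/17.
Numerically: E[X] ≈ 1.08755e+16.

E[X] = 2862423051509815793 · (12/17)^{16} = 184884258895036416/17 ≈ 1.08755e+16.


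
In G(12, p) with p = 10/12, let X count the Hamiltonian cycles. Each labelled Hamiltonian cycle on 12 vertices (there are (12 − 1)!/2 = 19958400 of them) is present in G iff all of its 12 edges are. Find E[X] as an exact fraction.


K_12 has (12 − 1)!/2 = 19958400 labelled Hamiltonian cycles.
For each such Hamiltonian cycle H, let X_H = 1 if all 12 edges of H are present in G. Then P[X_H = 1] = p^{12} = (5/6)^{12} = 244140625/2176782336.
By linearity of expectation: E[X] = Σ_H E[X_H] = 19958400 · p^{12} = 19958400 · 244140625/2176782336 = 469970703125/209952.
Numerically: E[X] ≈ 2.23847e+06.

E[X] = 19958400 · (5/6)^{12} = 469970703125/209952 ≈ 2.23847e+06.


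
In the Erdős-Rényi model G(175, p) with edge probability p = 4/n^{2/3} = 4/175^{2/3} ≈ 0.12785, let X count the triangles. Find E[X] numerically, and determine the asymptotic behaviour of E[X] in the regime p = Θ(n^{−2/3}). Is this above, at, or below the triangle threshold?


Number of potential triangles: C(175, 3) = 877975.
Each occurs with probability p³ ≈ (0.12785)³ ≈ 2.0897959e-03.
By linearity: E[X] = C(175, 3)·p³ ≈ 877975 · 2.0897959e-03 ≈ 1834.78857.
Since α = 2/3 < 1, p = c/n^{2/3} ≫ 1/n is above the triangle threshold p ~ 1/n. Asymptotically E[X] ~ (c³/6)·n^{3(1−α)} = (4³/6)·n^{1} → ∞; triangles are abundant w.h.p.

E[X] ≈ 1834.78857; in regime p = Θ(1/n^{2/3}) E[X] diverges (above the triangle threshold p ~ 1/n).


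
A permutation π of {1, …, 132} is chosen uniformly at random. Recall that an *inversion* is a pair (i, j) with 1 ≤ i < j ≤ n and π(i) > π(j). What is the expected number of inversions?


Write X = Σ X_I over the C(132, 2) = 8646 pairs i < j, with X_I the indicator of one inversion.
There are 8646 indicators.
For each fixed pair i < j, the values π(i) and π(j) are two distinct elements of {1, …, 132} in uniformly random order; by symmetry P[π(i) > π(j)] = 1/2.
By linearity: E[X] = 8646 · (1/2) = C(132, 2) · (1/2) = 8646/2 = 4323 ≈ 4323.000.

E[X] = 4323 = 4323.000.


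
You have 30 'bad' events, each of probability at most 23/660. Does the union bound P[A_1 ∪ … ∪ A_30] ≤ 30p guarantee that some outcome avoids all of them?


Union bound: P[∪_{i=1}^{30} A_i] ≤ Σ_i P[A_i] ≤ 30·p = 30·(23/660) = 23/22.
Numerically: 23/22 ≈ 1.04545.
Is 23/22 < 1? NO.
Since the bound 23/22 is ≥ 1, the union bound is uninformative here; it does NOT by itself certify existence.

30·p = 23/22 ≈ 1.04545; existence NOT certified by the union bound.


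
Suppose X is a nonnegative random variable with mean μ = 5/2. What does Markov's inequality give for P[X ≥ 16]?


μ = E[X] = 5/2, a = 16.
Markov: P[X ≥ 16] ≤ μ/a = (5/2)/16 = 5/32.
Numerically: ≈ 0.1562.
(Since a = 16 > μ = 2.5000, the bound 5/32 is < 1 and informative.)

P[X ≥ 16] ≤ 5/32 ≈ 0.1562.


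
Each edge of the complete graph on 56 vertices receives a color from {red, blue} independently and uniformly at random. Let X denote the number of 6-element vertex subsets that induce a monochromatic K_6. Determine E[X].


Let X = Σ_S X_S over the C(56, 6) = 32468436 subsets S of size 6, where X_S = 1 if the K_6 on S is monochromatic.
For a fixed S, the K_6 on S has C(6, 2) = 15 edges. P[all 15 edges red] = (1/2)^15, and likewise for blue, so P[monochromatic] = 2·(1/2)^15 = 2^{1 − 15} = 1/16384.
By linearity of expectation: E[X] = C(56, 6) · 2^{1 − 15} = 32468436 · 1/16384 = 8117109/4096.
Numerically: E[X] ≈ 1981.716.

E[X] = C(56,6)·2^(1−C(6,2)) = 8117109/4096 ≈ 1981.716.


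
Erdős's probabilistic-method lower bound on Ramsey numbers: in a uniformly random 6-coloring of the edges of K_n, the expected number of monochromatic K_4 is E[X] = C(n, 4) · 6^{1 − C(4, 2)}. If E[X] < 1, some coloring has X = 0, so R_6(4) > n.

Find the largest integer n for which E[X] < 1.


We need C(n, 4) · 6^{1 − 6} < 1, i.e. C(n, 4) < 6^{6 − 1} = 7776.
Check values of n near the boundary:
  n = 19: C(19, 4) = 3876; 3876 < 7776? YES
  n = 20: C(20, 4) = 4845; 4845 < 7776? YES
  n = 21: C(21, 4) = 5985; 5985 < 7776? YES
  n = 22: C(22, 4) = 7315; 7315 < 7776? YES
  n = 23: C(23, 4) = 8855; 8855 < 7776? NO
  n = 24: C(24, 4) = 10626; 10626 < 7776? NO
  n = 25: C(25, 4) = 12650; 12650 < 7776? NO
The largest n with C(n, 4) < 7776 is n = 22 (where E[X] = 7315/7776 ≈ 0.9407). Hence R_6(4) > 22, i.e. R_6(4) ≥ 23.

Largest n = 22; hence R_6(4) > 22.


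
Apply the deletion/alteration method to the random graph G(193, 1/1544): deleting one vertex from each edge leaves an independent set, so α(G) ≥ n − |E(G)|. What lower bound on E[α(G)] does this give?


E[|E(G)|] = C(193, 2)·p = 18528 · (1/1544) = 12.
E[α(G)] ≥ n − E[|E(G)|] = 193 − 12 = 181.
Numerically: ≈ 181.00000.
(This is only a lower bound; the true E[α(G)] may be larger.)

E[α(G)] ≥ 181 ≈ 181.00000.


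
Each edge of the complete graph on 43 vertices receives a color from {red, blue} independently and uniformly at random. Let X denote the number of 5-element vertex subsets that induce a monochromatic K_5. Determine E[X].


Let X = Σ_S X_S over the C(43, 5) = 962598 subsets S of size 5, where X_S = 1 if the K_5 on S is monochromatic.
For a fixed S, the K_5 on S has C(5, 2) = 10 edges. P[all 10 edges red] = (1/2)^10, and likewise for blue, so P[monochromatic] = 2·(1/2)^10 = 2^{1 − 10} = 1/512.
By linearity: E[X] = C(43, 5) · 2^{1 − 10} = 962598 · 1/512 = 481299/256.
Numerically: E[X] ≈ 1880.0742.

E[X] = C(43,5)·2^(1−C(5,2)) = 481299/256 ≈ 1880.0742.


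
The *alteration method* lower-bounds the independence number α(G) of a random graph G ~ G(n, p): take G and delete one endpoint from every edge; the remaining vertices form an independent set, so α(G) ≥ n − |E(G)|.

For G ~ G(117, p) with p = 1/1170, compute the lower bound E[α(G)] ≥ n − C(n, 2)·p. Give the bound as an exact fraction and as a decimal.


E[|E(G)|] = C(117, 2)·p = 6786 · (1/1170) = 29/5.
E[α(G)] ≥ n − E[|E(G)|] = 117 − 29/5 = 556/5.
Numerically: ≈ 111.20000.
(This is only a lower bound; the true E[α(G)] may be larger.)

E[α(G)] ≥ 556/5 ≈ 111.20000.


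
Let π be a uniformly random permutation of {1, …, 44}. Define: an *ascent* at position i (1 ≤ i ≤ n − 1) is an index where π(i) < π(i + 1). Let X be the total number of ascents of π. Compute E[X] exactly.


Write X = Σ X_I over i = 1, …, 43, with X_I the indicator of one ascent.
There are 43 indicators.
For each fixed i, the pair (π(i), π(i+1)) is a uniformly random ordered pair of distinct values from {1, …, 44}; by symmetry P[π(i) < π(i+1)] = 1/2.
By linearity: E[X] = 43 · (1/2) = (44 − 1) · (1/2) = 43/2 ≈ 21.5000.

E[X] = 43/2 = 21.5000.


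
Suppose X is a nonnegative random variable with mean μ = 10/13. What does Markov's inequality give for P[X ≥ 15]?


μ = E[X] = 10/13, a = 15.
Markov: P[X ≥ 15] ≤ μ/a = (10/13)/15 = 2/39.
Numerically: ≈ 0.051.
(Since a = 15 > μ = 0.769, the bound 2/39 is < 1 and informative.)

P[X ≥ 15] ≤ 2/39 ≈ 0.051.


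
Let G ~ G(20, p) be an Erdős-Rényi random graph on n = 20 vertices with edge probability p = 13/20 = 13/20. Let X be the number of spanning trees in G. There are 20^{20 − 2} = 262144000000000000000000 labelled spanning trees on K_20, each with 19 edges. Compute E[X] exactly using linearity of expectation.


K_20 has 20^{20 − 2} = 262144000000000000000000 labelled spanning trees.
For each such spanning tree H, let X_H = 1 if all 19 edges of H are present in G. Then P[X_H = 1] = p^{19} = (13/20)^{19} = 1461920290375446110677/5242880000000000000000000.
Summing the indicators: E[X] = Σ_H E[X_H] = 262144000000000000000000 · p^{19} = 262144000000000000000000 · 1461920290375446110677/5242880000000000000000000 = 1461920290375446110677/20.
Numerically: E[X] ≈ 7.3096e+19.

E[X] = 262144000000000000000000 · (13/20)^{19} = 1461920290375446110677/20 ≈ 7.3096e+19.


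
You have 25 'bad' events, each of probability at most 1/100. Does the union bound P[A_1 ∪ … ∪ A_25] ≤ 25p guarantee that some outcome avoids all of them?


Union bound: P[∪_{i=1}^{25} A_i] ≤ Σ_i P[A_i] ≤ 25·p = 25·(1/100) = 1/4.
Numerically: 1/4 ≈ 0.2500000.
Is 1/4 < 1? YES.
Since P[∪ A_i] ≤ 1/4 < 1, the complement has P[∩ A_i^c] ≥ 1 − 1/4 = 3/4 > 0, so some outcome avoids every A_i.

25·p = 1/4 ≈ 0.2500000; existence CERTIFIED by the union bound.


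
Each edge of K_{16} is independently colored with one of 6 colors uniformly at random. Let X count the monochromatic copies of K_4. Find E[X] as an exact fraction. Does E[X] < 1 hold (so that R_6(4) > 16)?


E[X] = C(16, 4) · 6^{1 − 6} = 1820 · 6^{−5} = 1820/7776.
As a reduced fraction: E[X] = 455/1944 ≈ 0.234053.
Is E[X] < 1? YES.
Since E[X] < 1, there exists a 6-coloring of K_{16} with no monochromatic K_4; hence R_6(4) > 16.

E[X] = 455/1944 ≈ 0.234053; E[X] < 1, so R_6(4) > 16.


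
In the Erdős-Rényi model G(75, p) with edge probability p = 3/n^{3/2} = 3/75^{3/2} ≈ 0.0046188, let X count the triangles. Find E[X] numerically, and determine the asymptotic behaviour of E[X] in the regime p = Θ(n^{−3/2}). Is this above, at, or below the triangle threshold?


Number of potential triangles: C(75, 3) = 67525.
Each occurs with probability p³ ≈ (0.0046188)³ ≈ 9.8534446e-08.
By linearity: E[X] = C(75, 3)·p³ ≈ 67525 · 9.8534446e-08 ≈ 0.00665.
Since α = 3/2 > 1, p = c/n^{3/2} = o(1/n) is below the triangle threshold p ~ 1/n. Asymptotically E[X] ~ (c³/6)·n^{3(1−α)} = (3³/6)·n^{-1.5} → 0, so by Markov's inequality G has no triangles w.h.p.

E[X] ≈ 0.00665; in regime p = Θ(1/n^{3/2}) E[X] tends to 0 (below the triangle threshold p ~ 1/n).


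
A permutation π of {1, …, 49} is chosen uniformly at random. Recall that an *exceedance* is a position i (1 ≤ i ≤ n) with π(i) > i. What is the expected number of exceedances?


Write X = Σ_{i=1}^{49} X_i, where X_i = 1_{π(i) > i}.
For each fixed i, π(i) is uniform over {1, …, 49} (marginal of a uniform permutation), so P[π(i) > i] = (n − i)/n. Summing: Σ_{i=1}^{49} (n − i)/n = (0 + 1 + … + 48)/49 = 49(49 − 1)/(2·49) = (49 − 1)/2.
Hence E[X] = Σ_{i=1}^{49} (49 − i)/49 = 24 ≈ 24.000000.

E[X] = 24 = 24.000000.


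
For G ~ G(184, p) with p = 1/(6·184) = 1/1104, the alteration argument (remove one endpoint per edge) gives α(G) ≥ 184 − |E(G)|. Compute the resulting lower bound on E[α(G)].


E[|E(G)|] = C(184, 2)·p = 16836 · (1/1104) = 61/4.
E[α(G)] ≥ n − E[|E(G)|] = 184 − 61/4 = 675/4.
Numerically: ≈ 168.75000.
(This is only a lower bound; the true E[α(G)] may be larger.)

E[α(G)] ≥ 675/4 ≈ 168.75000.


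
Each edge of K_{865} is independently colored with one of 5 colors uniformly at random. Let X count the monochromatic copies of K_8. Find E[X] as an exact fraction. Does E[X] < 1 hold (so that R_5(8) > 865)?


E[X] = C(865, 8) · 5^{1 − 28} = 7525050909487743060 · 5^{−27} = 7525050909487743060/7450580596923828125.
As a reduced fraction: E[X] = 1505010181897548612/1490116119384765625 ≈ 1.010.
Is E[X] < 1? NO.
Since E[X] ≥ 1, the first-moment bound is inconclusive at n = 865; it does NOT by itself certify R_5(8) > 865.

E[X] = 1505010181897548612/1490116119384765625 ≈ 1.010; E[X] ≥ 1; first-moment method inconclusive here.


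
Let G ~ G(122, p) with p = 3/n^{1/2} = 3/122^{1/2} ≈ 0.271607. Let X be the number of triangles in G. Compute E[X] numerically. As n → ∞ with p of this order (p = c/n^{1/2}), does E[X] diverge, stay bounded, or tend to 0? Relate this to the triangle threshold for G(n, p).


Number of potential triangles: C(122, 3) = 295240.
Each occurs with probability p³ ≈ (0.271607)³ ≈ 2.00365995e-02.
By linearity: E[X] = C(122, 3)·p³ ≈ 295240 · 2.00365995e-02 ≈ 5915.605646.
Since α = 1/2 < 1, p = c/n^{1/2} ≫ 1/n is above the triangle threshold p ~ 1/n. Asymptotically E[X] ~ (c³/6)·n^{3(1−α)} = (3³/6)·n^{1.5} → ∞; triangles are abundant w.h.p.

E[X] ≈ 5915.605646; in regime p = Θ(1/n^{1/2}) E[X] diverges (above the triangle threshold p ~ 1/n).


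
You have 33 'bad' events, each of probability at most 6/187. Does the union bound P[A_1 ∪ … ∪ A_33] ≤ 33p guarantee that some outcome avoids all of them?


Union bound: P[∪_{i=1}^{33} A_i] ≤ Σ_i P[A_i] ≤ 33·p = 33·(6/187) = 18/17.
Numerically: 18/17 ≈ 1.0588.
Is 18/17 < 1? NO.
Since the bound 18/17 is ≥ 1, the union bound is uninformative here; it does NOT by itself certify existence.

33·p = 18/17 ≈ 1.0588; existence NOT certified by the union bound.


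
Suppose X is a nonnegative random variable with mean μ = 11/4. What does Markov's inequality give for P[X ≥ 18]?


μ = E[X] = 11/4, a = 18.
Markov: P[X ≥ 18] ≤ μ/a = (11/4)/18 = 11/72.
Numerically: ≈ 0.15278.
(Since a = 18 > μ = 2.75000, the bound 11/72 is < 1 and informative.)

P[X ≥ 18] ≤ 11/72 ≈ 0.15278.


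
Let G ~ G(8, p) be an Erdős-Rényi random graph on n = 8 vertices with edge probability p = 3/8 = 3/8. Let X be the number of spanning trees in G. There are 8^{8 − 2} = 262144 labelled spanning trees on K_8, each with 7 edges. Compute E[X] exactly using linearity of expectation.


K_8 has 8^{8 − 2} = 262144 labelled spanning trees.
For each such spanning tree H, let X_H = 1 if all 7 edges of H are present in G. Then P[X_H = 1] = p^{7} = (3/8)^{7} = 2187/2097152.
By linearity of expectation: E[X] = Σ_H E[X_H] = 262144 · p^{7} = 262144 · 2187/2097152 = 2187/8.
Numerically: E[X] ≈ 273.375.

E[X] = 262144 · (3/8)^{7} = 2187/8 ≈ 273.375.


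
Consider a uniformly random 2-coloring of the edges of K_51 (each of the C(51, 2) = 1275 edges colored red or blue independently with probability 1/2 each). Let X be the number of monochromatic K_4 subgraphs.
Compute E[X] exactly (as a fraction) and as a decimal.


Let X = Σ_S X_S over the C(51, 4) = 249900 subsets S of size 4, where X_S = 1 if the K_4 on S is monochromatic.
For a fixed S, the K_4 on S has C(4, 2) = 6 edges. P[all 6 edges red] = (1/2)^6, and likewise for blue, so P[monochromatic] = 2·(1/2)^6 = 2^{1 − 6} = 1/32.
By linearity of expectation: E[X] = C(51, 4) · 2^{1 − 6} = 249900 · 1/32 = 62475/8.
Numerically: E[X] ≈ 7809.375000.

E[X] = C(51,4)·2^(1−C(4,2)) = 62475/8 ≈ 7809.375000.


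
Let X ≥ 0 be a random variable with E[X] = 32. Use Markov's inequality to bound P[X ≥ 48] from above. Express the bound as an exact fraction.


μ = E[X] = 32, a = 48.
Markov: P[X ≥ 48] ≤ μ/a = (32)/48 = 2/3.
Numerically: ≈ 0.66667.
(Since a = 48 > μ = 32.00000, the bound 2/3 is < 1 and informative.)

P[X ≥ 48] ≤ 2/3 ≈ 0.66667.


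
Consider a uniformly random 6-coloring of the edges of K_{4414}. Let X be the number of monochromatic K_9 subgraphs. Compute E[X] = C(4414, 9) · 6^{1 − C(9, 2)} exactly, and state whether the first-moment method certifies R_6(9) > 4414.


E[X] = C(4414, 9) · 6^{1 − 36} = 1738535657024887384307025382 · 6^{−35} = 1738535657024887384307025382/1719070799748422591028658176.
As a reduced fraction: E[X] = 869267828512443692153512691/859535399874211295514329088 ≈ 1.0113229.
Is E[X] < 1? NO.
Since E[X] ≥ 1, the first-moment bound is inconclusive at n = 4414; it does NOT by itself certify R_6(9) > 4414.

E[X] = 869267828512443692153512691/859535399874211295514329088 ≈ 1.0113229; E[X] ≥ 1; first-moment method inconclusive here.


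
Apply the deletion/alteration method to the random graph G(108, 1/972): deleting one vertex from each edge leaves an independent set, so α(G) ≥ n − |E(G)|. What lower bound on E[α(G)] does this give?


E[|E(G)|] = C(108, 2)·p = 5778 · (1/972) = 107/18.
E[α(G)] ≥ n − E[|E(G)|] = 108 − 107/18 = 1837/18.
Numerically: ≈ 102.05556.
(This is only a lower bound; the true E[α(G)] may be larger.)

E[α(G)] ≥ 1837/18 ≈ 102.05556.


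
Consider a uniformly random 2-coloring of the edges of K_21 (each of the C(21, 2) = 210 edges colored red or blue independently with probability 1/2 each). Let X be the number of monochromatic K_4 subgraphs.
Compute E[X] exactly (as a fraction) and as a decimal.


Let X = Σ_S X_S over the C(21, 4) = 5985 subsets S of size 4, where X_S = 1 if the K_4 on S is monochromatic.
For a fixed S, the K_4 on S has C(4, 2) = 6 edges. P[all 6 edges red] = (1/2)^6, and likewise for blue, so P[monochromatic] = 2·(1/2)^6 = 2^{1 − 6} = 1/32.
Summing: E[X] = C(21, 4) · 2^{1 − 6} = 5985 · 1/32 = 5985/32.
Numerically: E[X] ≈ 187.031250.

E[X] = C(21,4)·2^(1−C(4,2)) = 5985/32 ≈ 187.031250.


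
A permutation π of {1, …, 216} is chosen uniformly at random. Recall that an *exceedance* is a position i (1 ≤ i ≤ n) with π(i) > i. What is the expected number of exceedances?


Write X = Σ_{i=1}^{216} X_i, where X_i = 1_{π(i) > i}.
For each fixed i, π(i) is uniform over {1, …, 216} (marginal of a uniform permutation), so P[π(i) > i] = (n − i)/n. Summing: Σ_{i=1}^{216} (n − i)/n = (0 + 1 + … + 215)/216 = 216(216 − 1)/(2·216) = (216 − 1)/2.
Hence E[X] = Σ_{i=1}^{216} (216 − i)/216 = 215/2 ≈ 107.500000.

E[X] = 215/2 = 107.500000.


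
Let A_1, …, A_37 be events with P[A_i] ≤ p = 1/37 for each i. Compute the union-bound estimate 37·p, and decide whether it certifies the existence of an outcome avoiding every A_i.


Union bound: P[∪_{i=1}^{37} A_i] ≤ Σ_i P[A_i] ≤ 37·p = 37·(1/37) = 1.
Numerically: 1 ≈ 1.0000.
Is 1 < 1? NO.
Since the bound 1 is ≥ 1, the union bound is uninformative here; it does NOT by itself certify existence.

37·p = 1 ≈ 1.0000; existence NOT certified by the union bound.
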